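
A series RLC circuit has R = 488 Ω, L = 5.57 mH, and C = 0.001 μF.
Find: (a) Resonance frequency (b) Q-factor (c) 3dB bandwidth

Step 1 — Resonance: ω₀ = 1/√(LC) = 1/√(0.00557·1e-09) = 4.237e+05 rad/s.
Step 2 — f₀ = ω₀/(2π) = 6.744e+04 Hz.
Step 3 — Series Q: Q = ω₀L/R = 4.237e+05·0.00557/488 = 4.836.
Step 4 — Bandwidth: Δω = ω₀/Q = 8.761e+04 rad/s; BW = Δω/(2π) = 1.394e+04 Hz.

(a) f₀ = 6.744e+04 Hz  (b) Q = 4.836  (c) BW = 1.394e+04 Hz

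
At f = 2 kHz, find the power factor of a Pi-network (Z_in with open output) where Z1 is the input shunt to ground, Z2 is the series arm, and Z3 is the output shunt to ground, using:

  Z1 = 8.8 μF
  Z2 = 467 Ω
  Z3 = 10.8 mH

Step 1 — Angular frequency: ω = 2π·f = 2π·2000 = 1.257e+04 rad/s.
Step 2 — Component impedances:
  Z1: Z = 1/(jωC) = -j/(ω·C) = 0 - j9.043 Ω
  Z2: Z = R = 467 Ω
  Z3: Z = jωL = j·1.257e+04·0.0108 = 0 + j135.7 Ω
Step 3 — With open output, the series arm Z2 and the output shunt Z3 appear in series to ground: Z2 + Z3 = 467 + j135.7 Ω.
Step 4 — Parallel with input shunt Z1: Z_in = Z1 || (Z2 + Z3) = 0.1631 - j9.087 Ω = 9.089∠-89.0° Ω.
Step 5 — Power factor: PF = cos(φ) = Re(Z)/|Z| = 0.1631/9.0886 = 0.01795.
Step 6 — Type: Im(Z) = -9.087 ⇒ leading (phase φ = -89.0°).

PF = 0.01795 (leading, φ = -89.0°)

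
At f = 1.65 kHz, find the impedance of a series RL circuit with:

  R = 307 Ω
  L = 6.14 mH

Step 1 — Angular frequency: ω = 2π·f = 2π·1650 = 1.037e+04 rad/s.
Step 2 — Component impedances:
  R: Z = R = 307 Ω
  L: Z = jωL = j·1.037e+04·0.00614 = 0 + j63.65 Ω
Step 3 — Series combination: Z_total = R + L = 307 + j63.65 Ω = 313.5∠11.7° Ω.

Z = 307 + j63.65 Ω = 313.5∠11.7° Ω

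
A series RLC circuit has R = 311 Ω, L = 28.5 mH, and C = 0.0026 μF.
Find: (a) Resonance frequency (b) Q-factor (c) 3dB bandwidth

Step 1 — Resonance condition Im(Z)=0 gives ω₀ = 1/√(LC).
Step 2 — ω₀ = 1/√(0.0285·2.6e-09) = 1.162e+05 rad/s.
Step 3 — f₀ = ω₀/(2π) = 1.849e+04 Hz.
Step 4 — Series Q: Q = ω₀L/R = 1.162e+05·0.0285/311 = 10.65.
Step 5 — 3dB bandwidth: Δω = ω₀/Q = 1.091e+04 rad/s; BW = Δω/(2π) = 1737 Hz.

(a) f₀ = 1.849e+04 Hz  (b) Q = 10.65  (c) BW = 1737 Hz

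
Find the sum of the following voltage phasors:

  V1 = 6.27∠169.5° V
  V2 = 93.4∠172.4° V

Step 1 — Convert each phasor to rectangular form:
  V1 = 6.27·(cos(169.5°) + j·sin(169.5°)) = -6.165 + j1.143 V
  V2 = 93.4·(cos(172.4°) + j·sin(172.4°)) = -92.58 + j12.35 V
Step 2 — Sum components: V_total = -98.74 + j13.5 V.
Step 3 — Convert to polar: |V_total| = 99.66 V, ∠V_total = 172.2°.

V_total = 99.66∠172.2° V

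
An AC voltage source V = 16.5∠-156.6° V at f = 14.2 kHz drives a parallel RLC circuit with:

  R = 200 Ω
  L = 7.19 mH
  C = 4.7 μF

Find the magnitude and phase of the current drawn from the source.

Step 1 — Angular frequency: ω = 2π·f = 2π·1.42e+04 = 8.922e+04 rad/s.
Step 2 — Component impedances:
  R: Z = R = 200 Ω
  L: Z = jωL = j·8.922e+04·0.00719 = 0 + j641.5 Ω
  C: Z = 1/(jωC) = -j/(ω·C) = 0 - j2.385 Ω
Step 3 — Parallel combination: 1/Z_total = 1/R + 1/L + 1/C; Z_total = 0.02864 - j2.393 Ω = 2.393∠-89.3° Ω.
Step 4 — Source phasor: V = 16.5∠-156.6° V = -15.14 - j6.553 V.
Step 5 — Ohm's law: I = V / Z_total = (-15.14 - j6.553) / (0.02864 - j2.393) = 2.662 - j6.359 A.
Step 6 — Convert to polar: |I| = 6.894 A, ∠I = -67.3°.

I = 6.894∠-67.3° A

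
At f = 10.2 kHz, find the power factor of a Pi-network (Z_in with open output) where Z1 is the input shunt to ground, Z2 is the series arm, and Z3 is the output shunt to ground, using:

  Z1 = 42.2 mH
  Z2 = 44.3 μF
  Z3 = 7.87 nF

Step 1 — Angular frequency: ω = 2π·f = 2π·1.02e+04 = 6.409e+04 rad/s.
Step 2 — Component impedances:
  Z1: Z = jωL = j·6.409e+04·0.0422 = 0 + j2705 Ω
  Z2: Z = 1/(jωC) = -j/(ω·C) = 0 - j0.3522 Ω
  Z3: Z = 1/(jωC) = -j/(ω·C) = 0 - j1983 Ω
Step 3 — With open output, the series arm Z2 and the output shunt Z3 appear in series to ground: Z2 + Z3 = 0 - j1983 Ω.
Step 4 — Parallel with input shunt Z1: Z_in = Z1 || (Z2 + Z3) = 0 - j7433 Ω = 7433∠-90.0° Ω.
Step 5 — Power factor: PF = cos(φ) = Re(Z)/|Z| = 0/7433 = 0.
Step 6 — Type: Im(Z) = -7433 ⇒ leading (phase φ = -90.0°).

PF = 0 (leading, φ = -90.0°)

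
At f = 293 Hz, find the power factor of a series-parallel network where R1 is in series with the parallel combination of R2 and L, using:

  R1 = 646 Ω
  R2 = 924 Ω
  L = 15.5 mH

Step 1 — Angular frequency: ω = 2π·f = 2π·293 = 1841 rad/s.
Step 2 — Component impedances:
  R1: Z = R = 646 Ω
  R2: Z = R = 924 Ω
  L: Z = jωL = j·1841·0.0155 = 0 + j28.54 Ω
Step 3 — Parallel branch: R2 || L = 1/(1/R2 + 1/L) = 0.8804 + j28.51 Ω.
Step 4 — Series with R1: Z_total = R1 + (R2 || L) = 646.9 + j28.51 Ω = 647.5∠2.5° Ω.
Step 5 — Power factor: PF = cos(φ) = Re(Z)/|Z| = 646.88/647.51 = 0.999.
Step 6 — Type: Im(Z) = 28.51 ⇒ lagging (phase φ = 2.5°).

PF = 0.999 (lagging, φ = 2.5°)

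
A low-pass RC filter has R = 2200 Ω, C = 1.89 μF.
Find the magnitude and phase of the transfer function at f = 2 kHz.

Step 1 — Angular frequency: ω = 2π·2000 = 1.257e+04 rad/s.
Step 2 — Transfer function: H(jω) = 1/(1 + jωRC).
Step 3 — Denominator: 1 + jωRC = 1 + j·1.257e+04·2200·1.89e-06 = 1 + j52.25.
Step 4 — H = 0.0003661 - j0.01913.
Step 5 — Magnitude: |H| = 0.01913 (-34.4 dB); phase: φ = -88.9°.

|H| = 0.01913 (-34.4 dB), φ = -88.9°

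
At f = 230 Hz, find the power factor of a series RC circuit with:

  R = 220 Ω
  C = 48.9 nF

Step 1 — Angular frequency: ω = 2π·f = 2π·230 = 1445 rad/s.
Step 2 — Component impedances:
  R: Z = R = 220 Ω
  C: Z = 1/(jωC) = -j/(ω·C) = 0 - j1.415e+04 Ω
Step 3 — Series combination: Z_total = R + C = 220 - j1.415e+04 Ω = 1.415e+04∠-89.1° Ω.
Step 4 — Power factor: PF = cos(φ) = Re(Z)/|Z| = 220/14153 = 0.01554.
Step 5 — Type: Im(Z) = -1.415e+04 ⇒ leading (phase φ = -89.1°).

PF = 0.01554 (leading, φ = -89.1°)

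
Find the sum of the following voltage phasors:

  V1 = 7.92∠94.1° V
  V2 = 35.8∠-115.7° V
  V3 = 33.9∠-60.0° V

Step 1 — Convert each phasor to rectangular form:
  V1 = 7.92·(cos(94.1°) + j·sin(94.1°)) = -0.5663 + j7.9 V
  V2 = 35.8·(cos(-115.7°) + j·sin(-115.7°)) = -15.52 - j32.26 V
  V3 = 33.9·(cos(-60.0°) + j·sin(-60.0°)) = 16.95 - j29.36 V
Step 2 — Sum components: V_total = 0.8587 - j53.72 V.
Step 3 — Convert to polar: |V_total| = 53.72 V, ∠V_total = -89.1°.

V_total = 53.72∠-89.1° V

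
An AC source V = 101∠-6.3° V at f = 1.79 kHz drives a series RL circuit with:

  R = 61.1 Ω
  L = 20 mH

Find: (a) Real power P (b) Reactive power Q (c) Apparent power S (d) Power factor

Step 1 — Angular frequency: ω = 2π·f = 2π·1790 = 1.125e+04 rad/s.
Step 2 — Component impedances:
  R: Z = R = 61.1 Ω
  L: Z = jωL = j·1.125e+04·0.02 = 0 + j224.9 Ω
Step 3 — Series combination: Z_total = R + L = 61.1 + j224.9 Ω = 233.1∠74.8° Ω.
Step 4 — Source phasor: V = 101∠-6.3° V = 100.4 - j11.08 V.
Step 5 — Current: I = V / Z = 0.06701 - j0.4281 A = 0.4333∠-81.1° A.
Step 6 — Complex power: S = V·I* = 11.47 + j42.23 VA.
Step 7 — Real power: P = Re(S) = 11.47 W.
Step 8 — Reactive power: Q = Im(S) = 42.23 VAR.
Step 9 — Apparent power: |S| = 43.76 VA.
Step 10 — Power factor: PF = P/|S| = 0.2621 (lagging).

(a) P = 11.47 W  (b) Q = 42.23 VAR  (c) S = 43.76 VA  (d) PF = 0.2621 (lagging)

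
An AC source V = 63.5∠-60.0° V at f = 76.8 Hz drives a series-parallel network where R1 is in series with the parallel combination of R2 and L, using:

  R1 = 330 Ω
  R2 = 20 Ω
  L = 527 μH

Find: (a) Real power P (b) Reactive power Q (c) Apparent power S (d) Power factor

Step 1 — Angular frequency: ω = 2π·f = 2π·76.8 = 482.5 rad/s.
Step 2 — Component impedances:
  R1: Z = R = 330 Ω
  R2: Z = R = 20 Ω
  L: Z = jωL = j·482.5·0.000527 = 0 + j0.2543 Ω
Step 3 — Parallel branch: R2 || L = 1/(1/R2 + 1/L) = 0.003233 + j0.2543 Ω.
Step 4 — Series with R1: Z_total = R1 + (R2 || L) = 330 + j0.2543 Ω = 330∠0.0° Ω.
Step 5 — Source phasor: V = 63.5∠-60.0° V = 31.75 - j54.99 V.
Step 6 — Current: I = V / Z = 0.09608 - j0.1667 A = 0.1924∠-60.0° A.
Step 7 — Complex power: S = V·I* = 12.22 + j0.009414 VA.
Step 8 — Real power: P = Re(S) = 12.22 W.
Step 9 — Reactive power: Q = Im(S) = 0.009414 VAR.
Step 10 — Apparent power: |S| = 12.22 VA.
Step 11 — Power factor: PF = P/|S| = 1 (lagging).

(a) P = 12.22 W  (b) Q = 0.009414 VAR  (c) S = 12.22 VA  (d) PF = 1 (lagging)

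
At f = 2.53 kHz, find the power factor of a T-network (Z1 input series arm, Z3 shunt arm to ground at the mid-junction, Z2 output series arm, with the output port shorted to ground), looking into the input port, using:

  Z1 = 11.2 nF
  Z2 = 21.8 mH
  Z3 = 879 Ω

Step 1 — Angular frequency: ω = 2π·f = 2π·2530 = 1.59e+04 rad/s.
Step 2 — Component impedances:
  Z1: Z = 1/(jωC) = -j/(ω·C) = 0 - j5617 Ω
  Z2: Z = jωL = j·1.59e+04·0.0218 = 0 + j346.5 Ω
  Z3: Z = R = 879 Ω
Step 3 — With the output port shorted to ground, the output series arm Z2 runs from the junction to ground; the shunt arm Z3 also runs from the junction to ground. They appear in parallel: Z3 || Z2 = 118.2 + j299.9 Ω.
Step 4 — Series with input arm Z1: Z_in = Z1 + (Z3 || Z2) = 118.2 - j5317 Ω = 5318∠-88.7° Ω.
Step 5 — Power factor: PF = cos(φ) = Re(Z)/|Z| = 118.2/5318 = 0.02223.
Step 6 — Type: Im(Z) = -5317 ⇒ leading (phase φ = -88.7°).

PF = 0.02223 (leading, φ = -88.7°)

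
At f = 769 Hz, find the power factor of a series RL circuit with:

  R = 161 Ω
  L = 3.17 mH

Step 1 — Angular frequency: ω = 2π·f = 2π·769 = 4832 rad/s.
Step 2 — Component impedances:
  R: Z = R = 161 Ω
  L: Z = jωL = j·4832·0.00317 = 0 + j15.32 Ω
Step 3 — Series combination: Z_total = R + L = 161 + j15.32 Ω = 161.7∠5.4° Ω.
Step 4 — Power factor: PF = cos(φ) = Re(Z)/|Z| = 161/161.73 = 0.9955.
Step 5 — Type: Im(Z) = 15.32 ⇒ lagging (phase φ = 5.4°).

PF = 0.9955 (lagging, φ = 5.4°)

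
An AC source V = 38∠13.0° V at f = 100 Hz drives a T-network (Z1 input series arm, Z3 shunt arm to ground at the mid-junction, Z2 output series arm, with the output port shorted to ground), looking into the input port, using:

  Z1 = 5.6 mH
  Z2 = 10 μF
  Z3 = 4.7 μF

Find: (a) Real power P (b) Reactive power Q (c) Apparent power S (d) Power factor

Step 1 — Angular frequency: ω = 2π·f = 2π·100 = 628.3 rad/s.
Step 2 — Component impedances:
  Z1: Z = jωL = j·628.3·0.0056 = 0 + j3.519 Ω
  Z2: Z = 1/(jωC) = -j/(ω·C) = 0 - j159.2 Ω
  Z3: Z = 1/(jωC) = -j/(ω·C) = 0 - j338.6 Ω
Step 3 — With the output port shorted to ground, the output series arm Z2 runs from the junction to ground; the shunt arm Z3 also runs from the junction to ground. They appear in parallel: Z3 || Z2 = 0 - j108.3 Ω.
Step 4 — Series with input arm Z1: Z_in = Z1 + (Z3 || Z2) = 0 - j104.8 Ω = 104.8∠-90.0° Ω.
Step 5 — Source phasor: V = 38∠13.0° V = 37.03 + j8.548 V.
Step 6 — Current: I = V / Z = -0.08161 + j0.3535 A = 0.3628∠103.0° A.
Step 7 — Complex power: S = V·I* = 0 - j13.79 VA.
Step 8 — Real power: P = Re(S) = 0 W.
Step 9 — Reactive power: Q = Im(S) = -13.79 VAR.
Step 10 — Apparent power: |S| = 13.79 VA.
Step 11 — Power factor: PF = P/|S| = 0 (leading).

(a) P = 0 W  (b) Q = -13.79 VAR  (c) S = 13.79 VA  (d) PF = 0 (leading)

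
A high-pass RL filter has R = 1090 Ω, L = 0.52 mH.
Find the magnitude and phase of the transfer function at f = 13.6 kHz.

Step 1 — Angular frequency: ω = 2π·1.36e+04 = 8.545e+04 rad/s.
Step 2 — Transfer function: H(jω) = jωL/(R + jωL).
Step 3 — Numerator jωL = j·44.43; denominator R + jωL = 1090 + j44.43.
Step 4 — H = 0.001659 + j0.0407.
Step 5 — Magnitude: |H| = 0.04073 (-27.8 dB); phase: φ = 87.7°.

|H| = 0.04073 (-27.8 dB), φ = 87.7°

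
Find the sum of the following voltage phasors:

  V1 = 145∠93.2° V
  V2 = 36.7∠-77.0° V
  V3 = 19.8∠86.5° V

Step 1 — Convert each phasor to rectangular form:
  V1 = 145·(cos(93.2°) + j·sin(93.2°)) = -8.094 + j144.8 V
  V2 = 36.7·(cos(-77.0°) + j·sin(-77.0°)) = 8.256 - j35.76 V
  V3 = 19.8·(cos(86.5°) + j·sin(86.5°)) = 1.209 + j19.76 V
Step 2 — Sum components: V_total = 1.37 + j128.8 V.
Step 3 — Convert to polar: |V_total| = 128.8 V, ∠V_total = 89.4°.

V_total = 128.8∠89.4° V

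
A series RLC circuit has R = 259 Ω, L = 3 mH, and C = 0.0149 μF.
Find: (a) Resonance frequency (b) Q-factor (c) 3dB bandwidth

Step 1 — Resonance: ω₀ = 1/√(LC) = 1/√(0.003·1.49e-08) = 1.496e+05 rad/s.
Step 2 — f₀ = ω₀/(2π) = 2.38e+04 Hz.
Step 3 — Series Q: Q = ω₀L/R = 1.496e+05·0.003/259 = 1.732.
Step 4 — Bandwidth: Δω = ω₀/Q = 8.633e+04 rad/s; BW = Δω/(2π) = 1.374e+04 Hz.

(a) f₀ = 2.38e+04 Hz  (b) Q = 1.732  (c) BW = 1.374e+04 Hz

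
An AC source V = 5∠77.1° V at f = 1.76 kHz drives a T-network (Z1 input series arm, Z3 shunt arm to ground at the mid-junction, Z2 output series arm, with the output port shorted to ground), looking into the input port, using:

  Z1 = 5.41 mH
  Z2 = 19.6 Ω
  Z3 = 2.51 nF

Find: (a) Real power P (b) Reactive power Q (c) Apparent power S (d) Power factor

Step 1 — Angular frequency: ω = 2π·f = 2π·1760 = 1.106e+04 rad/s.
Step 2 — Component impedances:
  Z1: Z = jωL = j·1.106e+04·0.00541 = 0 + j59.83 Ω
  Z2: Z = R = 19.6 Ω
  Z3: Z = 1/(jωC) = -j/(ω·C) = 0 - j3.603e+04 Ω
Step 3 — With the output port shorted to ground, the output series arm Z2 runs from the junction to ground; the shunt arm Z3 also runs from the junction to ground. They appear in parallel: Z3 || Z2 = 19.6 - j0.01066 Ω.
Step 4 — Series with input arm Z1: Z_in = Z1 + (Z3 || Z2) = 19.6 + j59.82 Ω = 62.94∠71.9° Ω.
Step 5 — Source phasor: V = 5∠77.1° V = 1.116 + j4.874 V.
Step 6 — Current: I = V / Z = 0.0791 + j0.007258 A = 0.07943∠5.2° A.
Step 7 — Complex power: S = V·I* = 0.1237 + j0.3774 VA.
Step 8 — Real power: P = Re(S) = 0.1237 W.
Step 9 — Reactive power: Q = Im(S) = 0.3774 VAR.
Step 10 — Apparent power: |S| = 0.3972 VA.
Step 11 — Power factor: PF = P/|S| = 0.3114 (lagging).

(a) P = 0.1237 W  (b) Q = 0.3774 VAR  (c) S = 0.3972 VA  (d) PF = 0.3114 (lagging)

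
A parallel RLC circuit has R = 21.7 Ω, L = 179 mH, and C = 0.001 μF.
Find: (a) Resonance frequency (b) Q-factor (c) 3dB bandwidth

Step 1 — Resonance: ω₀ = 1/√(LC) = 1/√(0.179·1e-09) = 7.474e+04 rad/s.
Step 2 — f₀ = ω₀/(2π) = 1.19e+04 Hz.
Step 3 — Parallel Q: Q = R/(ω₀L) = 21.7/(7.474e+04·0.179) = 0.001622.
Step 4 — Bandwidth: Δω = ω₀/Q = 4.608e+07 rad/s; BW = Δω/(2π) = 7.334e+06 Hz.

(a) f₀ = 1.19e+04 Hz  (b) Q = 0.001622  (c) BW = 7.334e+06 Hz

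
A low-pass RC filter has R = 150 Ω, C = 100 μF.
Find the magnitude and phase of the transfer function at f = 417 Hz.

Step 1 — Angular frequency: ω = 2π·417 = 2620 rad/s.
Step 2 — Transfer function: H(jω) = 1/(1 + jωRC).
Step 3 — Denominator: 1 + jωRC = 1 + j·2620·150·0.0001 = 1 + j39.3.
Step 4 — H = 0.000647 - j0.02543.
Step 5 — Magnitude: |H| = 0.02544 (-31.9 dB); phase: φ = -88.5°.

|H| = 0.02544 (-31.9 dB), φ = -88.5°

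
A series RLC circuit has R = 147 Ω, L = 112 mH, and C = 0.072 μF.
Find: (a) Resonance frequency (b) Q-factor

Step 1 — Resonance condition Im(Z)=0 gives ω₀ = 1/√(LC).
Step 2 — ω₀ = 1/√(0.112·7.2e-08) = 1.114e+04 rad/s.
Step 3 — f₀ = ω₀/(2π) = 1772 Hz.
Step 4 — Series Q: Q = ω₀L/R = 1.114e+04·0.112/147 = 8.484.

(a) f₀ = 1772 Hz  (b) Q = 8.484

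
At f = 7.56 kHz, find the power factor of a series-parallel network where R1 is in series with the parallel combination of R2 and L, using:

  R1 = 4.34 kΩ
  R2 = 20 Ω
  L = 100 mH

Step 1 — Angular frequency: ω = 2π·f = 2π·7560 = 4.75e+04 rad/s.
Step 2 — Component impedances:
  R1: Z = R = 4340 Ω
  R2: Z = R = 20 Ω
  L: Z = jωL = j·4.75e+04·0.1 = 0 + j4750 Ω
Step 3 — Parallel branch: R2 || L = 1/(1/R2 + 1/L) = 20 + j0.08421 Ω.
Step 4 — Series with R1: Z_total = R1 + (R2 || L) = 4360 + j0.08421 Ω = 4360∠0.0° Ω.
Step 5 — Power factor: PF = cos(φ) = Re(Z)/|Z| = 4360/4360 = 1.
Step 6 — Type: Im(Z) = 0.08421 ⇒ lagging (phase φ = 0.0°).

PF = 1 (lagging, φ = 0.0°)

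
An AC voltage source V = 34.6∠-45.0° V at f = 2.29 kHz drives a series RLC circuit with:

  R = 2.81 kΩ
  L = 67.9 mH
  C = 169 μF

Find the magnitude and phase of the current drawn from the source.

Step 1 — Angular frequency: ω = 2π·f = 2π·2290 = 1.439e+04 rad/s.
Step 2 — Component impedances:
  R: Z = R = 2810 Ω
  L: Z = jωL = j·1.439e+04·0.0679 = 0 + j977 Ω
  C: Z = 1/(jωC) = -j/(ω·C) = 0 - j0.4112 Ω
Step 3 — Series combination: Z_total = R + L + C = 2810 + j976.6 Ω = 2975∠19.2° Ω.
Step 4 — Source phasor: V = 34.6∠-45.0° V = 24.47 - j24.47 V.
Step 5 — Ohm's law: I = V / Z_total = (24.47 - j24.47) / (2810 + j976.6) = 0.005069 - j0.01047 A.
Step 6 — Convert to polar: |I| = 0.01163 A, ∠I = -64.2°.

I = 0.01163∠-64.2° A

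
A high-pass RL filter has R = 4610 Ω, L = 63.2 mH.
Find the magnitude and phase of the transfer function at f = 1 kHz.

Step 1 — Angular frequency: ω = 2π·1000 = 6283 rad/s.
Step 2 — Transfer function: H(jω) = jωL/(R + jωL).
Step 3 — Numerator jωL = j·397.1; denominator R + jωL = 4610 + j397.1.
Step 4 — H = 0.007365 + j0.0855.
Step 5 — Magnitude: |H| = 0.08582 (-21.3 dB); phase: φ = 85.1°.

|H| = 0.08582 (-21.3 dB), φ = 85.1°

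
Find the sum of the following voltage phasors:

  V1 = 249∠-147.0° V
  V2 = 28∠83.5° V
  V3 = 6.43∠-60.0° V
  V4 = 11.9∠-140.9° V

Step 1 — Convert each phasor to rectangular form:
  V1 = 249·(cos(-147.0°) + j·sin(-147.0°)) = -208.8 - j135.6 V
  V2 = 28·(cos(83.5°) + j·sin(83.5°)) = 3.17 + j27.82 V
  V3 = 6.43·(cos(-60.0°) + j·sin(-60.0°)) = 3.215 - j5.569 V
  V4 = 11.9·(cos(-140.9°) + j·sin(-140.9°)) = -9.235 - j7.505 V
Step 2 — Sum components: V_total = -211.7 - j120.9 V.
Step 3 — Convert to polar: |V_total| = 243.8 V, ∠V_total = -150.3°.

V_total = 243.8∠-150.3° V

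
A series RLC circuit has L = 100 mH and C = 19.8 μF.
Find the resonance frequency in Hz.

Step 1 — Resonance condition Im(Z)=0 gives ω₀ = 1/√(LC).
Step 2 — ω₀ = 1/√(0.1·1.98e-05) = 710.7 rad/s.
Step 3 — f₀ = ω₀/(2π) = 113.1 Hz.

f₀ = 113.1 Hz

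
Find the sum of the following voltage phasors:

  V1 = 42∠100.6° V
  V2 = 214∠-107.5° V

Step 1 — Convert each phasor to rectangular form:
  V1 = 42·(cos(100.6°) + j·sin(100.6°)) = -7.726 + j41.28 V
  V2 = 214·(cos(-107.5°) + j·sin(-107.5°)) = -64.35 - j204.1 V
Step 2 — Sum components: V_total = -72.08 - j162.8 V.
Step 3 — Convert to polar: |V_total| = 178.1 V, ∠V_total = -113.9°.

V_total = 178.1∠-113.9° V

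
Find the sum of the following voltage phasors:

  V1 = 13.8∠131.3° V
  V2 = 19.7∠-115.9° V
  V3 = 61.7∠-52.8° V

Step 1 — Convert each phasor to rectangular form:
  V1 = 13.8·(cos(131.3°) + j·sin(131.3°)) = -9.108 + j10.37 V
  V2 = 19.7·(cos(-115.9°) + j·sin(-115.9°)) = -8.605 - j17.72 V
  V3 = 61.7·(cos(-52.8°) + j·sin(-52.8°)) = 37.3 - j49.15 V
Step 2 — Sum components: V_total = 19.59 - j56.5 V.
Step 3 — Convert to polar: |V_total| = 59.8 V, ∠V_total = -70.9°.

V_total = 59.8∠-70.9° V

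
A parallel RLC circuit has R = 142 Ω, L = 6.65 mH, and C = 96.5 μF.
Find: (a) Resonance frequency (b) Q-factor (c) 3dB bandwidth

Step 1 — Resonance: ω₀ = 1/√(LC) = 1/√(0.00665·9.65e-05) = 1248 rad/s.
Step 2 — f₀ = ω₀/(2π) = 198.7 Hz.
Step 3 — Parallel Q: Q = R/(ω₀L) = 142/(1248·0.00665) = 17.11.
Step 4 — Bandwidth: Δω = ω₀/Q = 72.98 rad/s; BW = Δω/(2π) = 11.61 Hz.

(a) f₀ = 198.7 Hz  (b) Q = 17.11  (c) BW = 11.61 Hz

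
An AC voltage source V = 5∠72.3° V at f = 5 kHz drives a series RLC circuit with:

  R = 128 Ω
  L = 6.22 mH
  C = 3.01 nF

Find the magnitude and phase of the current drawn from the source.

Step 1 — Angular frequency: ω = 2π·f = 2π·5000 = 3.142e+04 rad/s.
Step 2 — Component impedances:
  R: Z = R = 128 Ω
  L: Z = jωL = j·3.142e+04·0.00622 = 0 + j195.4 Ω
  C: Z = 1/(jωC) = -j/(ω·C) = 0 - j1.058e+04 Ω
Step 3 — Series combination: Z_total = R + L + C = 128 - j1.038e+04 Ω = 1.038e+04∠-89.3° Ω.
Step 4 — Source phasor: V = 5∠72.3° V = 1.52 + j4.763 V.
Step 5 — Ohm's law: I = V / Z_total = (1.52 + j4.763) / (128 - j1.038e+04) = -0.000457 + j0.0001521 A.
Step 6 — Convert to polar: |I| = 0.0004817 A, ∠I = 161.6°.

I = 0.0004817∠161.6° A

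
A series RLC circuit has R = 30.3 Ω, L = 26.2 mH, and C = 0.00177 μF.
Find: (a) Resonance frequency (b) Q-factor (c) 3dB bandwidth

Step 1 — Resonance: ω₀ = 1/√(LC) = 1/√(0.0262·1.77e-09) = 1.468e+05 rad/s.
Step 2 — f₀ = ω₀/(2π) = 2.337e+04 Hz.
Step 3 — Series Q: Q = ω₀L/R = 1.468e+05·0.0262/30.3 = 127.
Step 4 — Bandwidth: Δω = ω₀/Q = 1156 rad/s; BW = Δω/(2π) = 184.1 Hz.

(a) f₀ = 2.337e+04 Hz  (b) Q = 127  (c) BW = 184.1 Hz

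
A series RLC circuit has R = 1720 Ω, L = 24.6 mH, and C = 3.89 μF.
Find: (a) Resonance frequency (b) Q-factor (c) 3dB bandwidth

Step 1 — Resonance: ω₀ = 1/√(LC) = 1/√(0.0246·3.89e-06) = 3233 rad/s.
Step 2 — f₀ = ω₀/(2π) = 514.5 Hz.
Step 3 — Series Q: Q = ω₀L/R = 3233·0.0246/1720 = 0.04623.
Step 4 — Bandwidth: Δω = ω₀/Q = 6.992e+04 rad/s; BW = Δω/(2π) = 1.113e+04 Hz.

(a) f₀ = 514.5 Hz  (b) Q = 0.04623  (c) BW = 1.113e+04 Hz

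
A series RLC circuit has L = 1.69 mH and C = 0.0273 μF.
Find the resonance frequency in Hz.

Step 1 — Resonance condition Im(Z)=0 gives ω₀ = 1/√(LC).
Step 2 — ω₀ = 1/√(0.00169·2.73e-08) = 1.472e+05 rad/s.
Step 3 — f₀ = ω₀/(2π) = 2.343e+04 Hz.

f₀ = 2.343e+04 Hz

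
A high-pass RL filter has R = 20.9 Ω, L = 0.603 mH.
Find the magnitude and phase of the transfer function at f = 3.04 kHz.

Step 1 — Angular frequency: ω = 2π·3040 = 1.91e+04 rad/s.
Step 2 — Transfer function: H(jω) = jωL/(R + jωL).
Step 3 — Numerator jωL = j·11.52; denominator R + jωL = 20.9 + j11.52.
Step 4 — H = 0.233 + j0.4227.
Step 5 — Magnitude: |H| = 0.4827 (-6.3 dB); phase: φ = 61.1°.

|H| = 0.4827 (-6.3 dB), φ = 61.1°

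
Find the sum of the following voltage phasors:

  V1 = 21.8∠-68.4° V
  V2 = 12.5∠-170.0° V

Step 1 — Convert each phasor to rectangular form:
  V1 = 21.8·(cos(-68.4°) + j·sin(-68.4°)) = 8.025 - j20.27 V
  V2 = 12.5·(cos(-170.0°) + j·sin(-170.0°)) = -12.31 - j2.171 V
Step 2 — Sum components: V_total = -4.285 - j22.44 V.
Step 3 — Convert to polar: |V_total| = 22.85 V, ∠V_total = -100.8°.

V_total = 22.85∠-100.8° V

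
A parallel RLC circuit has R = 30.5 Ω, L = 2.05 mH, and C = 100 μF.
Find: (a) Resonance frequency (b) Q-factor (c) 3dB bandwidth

Step 1 — Resonance: ω₀ = 1/√(LC) = 1/√(0.00205·0.0001) = 2209 rad/s.
Step 2 — f₀ = ω₀/(2π) = 351.5 Hz.
Step 3 — Parallel Q: Q = R/(ω₀L) = 30.5/(2209·0.00205) = 6.736.
Step 4 — Bandwidth: Δω = ω₀/Q = 327.9 rad/s; BW = Δω/(2π) = 52.18 Hz.

(a) f₀ = 351.5 Hz  (b) Q = 6.736  (c) BW = 52.18 Hz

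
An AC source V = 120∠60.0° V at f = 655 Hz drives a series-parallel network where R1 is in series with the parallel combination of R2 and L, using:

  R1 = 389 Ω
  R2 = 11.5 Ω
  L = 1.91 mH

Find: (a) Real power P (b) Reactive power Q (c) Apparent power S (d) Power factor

Step 1 — Angular frequency: ω = 2π·f = 2π·655 = 4115 rad/s.
Step 2 — Component impedances:
  R1: Z = R = 389 Ω
  R2: Z = R = 11.5 Ω
  L: Z = jωL = j·4115·0.00191 = 0 + j7.861 Ω
Step 3 — Parallel branch: R2 || L = 1/(1/R2 + 1/L) = 3.662 + j5.357 Ω.
Step 4 — Series with R1: Z_total = R1 + (R2 || L) = 392.7 + j5.357 Ω = 392.7∠0.8° Ω.
Step 5 — Source phasor: V = 120∠60.0° V = 60 + j103.9 V.
Step 6 — Current: I = V / Z = 0.1564 + j0.2625 A = 0.3056∠59.2° A.
Step 7 — Complex power: S = V·I* = 36.67 + j0.5003 VA.
Step 8 — Real power: P = Re(S) = 36.67 W.
Step 9 — Reactive power: Q = Im(S) = 0.5003 VAR.
Step 10 — Apparent power: |S| = 36.67 VA.
Step 11 — Power factor: PF = P/|S| = 0.9999 (lagging).

(a) P = 36.67 W  (b) Q = 0.5003 VAR  (c) S = 36.67 VA  (d) PF = 0.9999 (lagging)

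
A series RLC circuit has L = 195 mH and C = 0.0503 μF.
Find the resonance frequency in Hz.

Step 1 — Resonance condition Im(Z)=0 gives ω₀ = 1/√(LC).
Step 2 — ω₀ = 1/√(0.195·5.03e-08) = 1.01e+04 rad/s.
Step 3 — f₀ = ω₀/(2π) = 1607 Hz.

f₀ = 1607 Hz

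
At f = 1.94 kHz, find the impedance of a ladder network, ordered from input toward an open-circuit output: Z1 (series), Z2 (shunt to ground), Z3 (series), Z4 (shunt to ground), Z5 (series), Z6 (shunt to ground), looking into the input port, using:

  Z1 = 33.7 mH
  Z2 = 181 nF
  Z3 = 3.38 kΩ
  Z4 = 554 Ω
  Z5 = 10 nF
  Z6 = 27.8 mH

Step 1 — Angular frequency: ω = 2π·f = 2π·1940 = 1.219e+04 rad/s.
Step 2 — Component impedances:
  Z1: Z = jωL = j·1.219e+04·0.0337 = 0 + j410.8 Ω
  Z2: Z = 1/(jωC) = -j/(ω·C) = 0 - j453.3 Ω
  Z3: Z = R = 3380 Ω
  Z4: Z = R = 554 Ω
  Z5: Z = 1/(jωC) = -j/(ω·C) = 0 - j8204 Ω
  Z6: Z = jωL = j·1.219e+04·0.0278 = 0 + j338.9 Ω
Step 3 — Ladder network (open output): work backward from the far end, alternating series and parallel combinations. Z_in = 51.45 - j36.03 Ω = 62.81∠-35.0° Ω.

Z = 51.45 - j36.03 Ω = 62.81∠-35.0° Ω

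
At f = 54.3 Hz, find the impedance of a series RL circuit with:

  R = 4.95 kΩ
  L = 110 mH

Step 1 — Angular frequency: ω = 2π·f = 2π·54.3 = 341.2 rad/s.
Step 2 — Component impedances:
  R: Z = R = 4950 Ω
  L: Z = jωL = j·341.2·0.11 = 0 + j37.53 Ω
Step 3 — Series combination: Z_total = R + L = 4950 + j37.53 Ω = 4950∠0.4° Ω.

Z = 4950 + j37.53 Ω = 4950∠0.4° Ω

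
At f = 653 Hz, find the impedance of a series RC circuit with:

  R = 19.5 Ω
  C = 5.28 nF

Step 1 — Angular frequency: ω = 2π·f = 2π·653 = 4103 rad/s.
Step 2 — Component impedances:
  R: Z = R = 19.5 Ω
  C: Z = 1/(jωC) = -j/(ω·C) = 0 - j4.616e+04 Ω
Step 3 — Series combination: Z_total = R + C = 19.5 - j4.616e+04 Ω = 4.616e+04∠-90.0° Ω.

Z = 19.5 - j4.616e+04 Ω = 4.616e+04∠-90.0° Ω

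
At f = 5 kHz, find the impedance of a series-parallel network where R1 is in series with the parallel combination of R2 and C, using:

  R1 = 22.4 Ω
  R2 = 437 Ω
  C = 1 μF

Step 1 — Angular frequency: ω = 2π·f = 2π·5000 = 3.142e+04 rad/s.
Step 2 — Component impedances:
  R1: Z = R = 22.4 Ω
  R2: Z = R = 437 Ω
  C: Z = 1/(jωC) = -j/(ω·C) = 0 - j31.83 Ω
Step 3 — Parallel branch: R2 || C = 1/(1/R2 + 1/C) = 2.306 - j31.66 Ω.
Step 4 — Series with R1: Z_total = R1 + (R2 || C) = 24.71 - j31.66 Ω = 40.16∠-52.0° Ω.

Z = 24.71 - j31.66 Ω = 40.16∠-52.0° Ω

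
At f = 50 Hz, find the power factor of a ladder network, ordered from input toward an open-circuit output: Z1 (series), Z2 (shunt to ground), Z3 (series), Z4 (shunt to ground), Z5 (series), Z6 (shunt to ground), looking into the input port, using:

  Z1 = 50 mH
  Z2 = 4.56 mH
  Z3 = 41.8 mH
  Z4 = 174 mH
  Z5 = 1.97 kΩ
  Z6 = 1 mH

Step 1 — Angular frequency: ω = 2π·f = 2π·50 = 314.2 rad/s.
Step 2 — Component impedances:
  Z1: Z = jωL = j·314.2·0.05 = 0 + j15.71 Ω
  Z2: Z = jωL = j·314.2·0.00456 = 0 + j1.433 Ω
  Z3: Z = jωL = j·314.2·0.0418 = 0 + j13.13 Ω
  Z4: Z = jωL = j·314.2·0.174 = 0 + j54.66 Ω
  Z5: Z = R = 1970 Ω
  Z6: Z = jωL = j·314.2·0.001 = 0 + j0.3142 Ω
Step 3 — Ladder network (open output): work backward from the far end, alternating series and parallel combinations. Z_in = 0.0006495 + j17.11 Ω = 17.11∠90.0° Ω.
Step 4 — Power factor: PF = cos(φ) = Re(Z)/|Z| = 0.0006495/17.11 = 3.796e-05.
Step 5 — Type: Im(Z) = 17.11 ⇒ lagging (phase φ = 90.0°).

PF = 3.796e-05 (lagging, φ = 90.0°)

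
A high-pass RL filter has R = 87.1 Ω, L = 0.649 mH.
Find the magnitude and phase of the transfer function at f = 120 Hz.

Step 1 — Angular frequency: ω = 2π·120 = 754 rad/s.
Step 2 — Transfer function: H(jω) = jωL/(R + jωL).
Step 3 — Numerator jωL = j·0.4893; denominator R + jωL = 87.1 + j0.4893.
Step 4 — H = 3.156e-05 + j0.005618.
Step 5 — Magnitude: |H| = 0.005618 (-45.0 dB); phase: φ = 89.7°.

|H| = 0.005618 (-45.0 dB), φ = 89.7°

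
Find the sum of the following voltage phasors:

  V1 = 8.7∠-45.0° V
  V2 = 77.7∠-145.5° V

Step 1 — Convert each phasor to rectangular form:
  V1 = 8.7·(cos(-45.0°) + j·sin(-45.0°)) = 6.152 - j6.152 V
  V2 = 77.7·(cos(-145.5°) + j·sin(-145.5°)) = -64.03 - j44.01 V
Step 2 — Sum components: V_total = -57.88 - j50.16 V.
Step 3 — Convert to polar: |V_total| = 76.59 V, ∠V_total = -139.1°.

V_total = 76.59∠-139.1° V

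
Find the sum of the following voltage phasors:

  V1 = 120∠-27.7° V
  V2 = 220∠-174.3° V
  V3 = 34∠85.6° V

Step 1 — Convert each phasor to rectangular form:
  V1 = 120·(cos(-27.7°) + j·sin(-27.7°)) = 106.2 - j55.78 V
  V2 = 220·(cos(-174.3°) + j·sin(-174.3°)) = -218.9 - j21.85 V
  V3 = 34·(cos(85.6°) + j·sin(85.6°)) = 2.608 + j33.9 V
Step 2 — Sum components: V_total = -110.1 - j43.73 V.
Step 3 — Convert to polar: |V_total| = 118.4 V, ∠V_total = -158.3°.

V_total = 118.4∠-158.3° V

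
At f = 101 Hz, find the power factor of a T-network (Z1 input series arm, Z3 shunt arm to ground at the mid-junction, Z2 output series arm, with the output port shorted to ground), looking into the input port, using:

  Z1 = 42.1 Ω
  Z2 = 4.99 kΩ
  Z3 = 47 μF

Step 1 — Angular frequency: ω = 2π·f = 2π·101 = 634.6 rad/s.
Step 2 — Component impedances:
  Z1: Z = R = 42.1 Ω
  Z2: Z = R = 4990 Ω
  Z3: Z = 1/(jωC) = -j/(ω·C) = 0 - j33.53 Ω
Step 3 — With the output port shorted to ground, the output series arm Z2 runs from the junction to ground; the shunt arm Z3 also runs from the junction to ground. They appear in parallel: Z3 || Z2 = 0.2253 - j33.53 Ω.
Step 4 — Series with input arm Z1: Z_in = Z1 + (Z3 || Z2) = 42.33 - j33.53 Ω = 53.99∠-38.4° Ω.
Step 5 — Power factor: PF = cos(φ) = Re(Z)/|Z| = 42.325/53.995 = 0.7839.
Step 6 — Type: Im(Z) = -33.53 ⇒ leading (phase φ = -38.4°).

PF = 0.7839 (leading, φ = -38.4°)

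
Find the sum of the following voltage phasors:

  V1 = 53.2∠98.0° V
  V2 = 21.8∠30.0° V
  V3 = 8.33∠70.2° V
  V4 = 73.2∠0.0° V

Step 1 — Convert each phasor to rectangular form:
  V1 = 53.2·(cos(98.0°) + j·sin(98.0°)) = -7.404 + j52.68 V
  V2 = 21.8·(cos(30.0°) + j·sin(30.0°)) = 18.88 + j10.9 V
  V3 = 8.33·(cos(70.2°) + j·sin(70.2°)) = 2.822 + j7.838 V
  V4 = 73.2·(cos(0.0°) + j·sin(0.0°)) = 73.2 V
Step 2 — Sum components: V_total = 87.5 + j71.42 V.
Step 3 — Convert to polar: |V_total| = 112.9 V, ∠V_total = 39.2°.

V_total = 112.9∠39.2° V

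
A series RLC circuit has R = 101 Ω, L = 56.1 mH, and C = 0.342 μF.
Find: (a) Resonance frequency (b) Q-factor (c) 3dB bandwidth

Step 1 — Resonance condition Im(Z)=0 gives ω₀ = 1/√(LC).
Step 2 — ω₀ = 1/√(0.0561·3.42e-07) = 7219 rad/s.
Step 3 — f₀ = ω₀/(2π) = 1149 Hz.
Step 4 — Series Q: Q = ω₀L/R = 7219·0.0561/101 = 4.01.
Step 5 — 3dB bandwidth: Δω = ω₀/Q = 1800 rad/s; BW = Δω/(2π) = 286.5 Hz.

(a) f₀ = 1149 Hz  (b) Q = 4.01  (c) BW = 286.5 Hz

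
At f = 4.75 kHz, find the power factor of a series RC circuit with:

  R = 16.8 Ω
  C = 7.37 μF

Step 1 — Angular frequency: ω = 2π·f = 2π·4750 = 2.985e+04 rad/s.
Step 2 — Component impedances:
  R: Z = R = 16.8 Ω
  C: Z = 1/(jωC) = -j/(ω·C) = 0 - j4.546 Ω
Step 3 — Series combination: Z_total = R + C = 16.8 - j4.546 Ω = 17.4∠-15.1° Ω.
Step 4 — Power factor: PF = cos(φ) = Re(Z)/|Z| = 16.8/17.404 = 0.9653.
Step 5 — Type: Im(Z) = -4.546 ⇒ leading (phase φ = -15.1°).

PF = 0.9653 (leading, φ = -15.1°)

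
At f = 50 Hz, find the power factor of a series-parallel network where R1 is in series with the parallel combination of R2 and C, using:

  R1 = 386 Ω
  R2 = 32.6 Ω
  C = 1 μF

Step 1 — Angular frequency: ω = 2π·f = 2π·50 = 314.2 rad/s.
Step 2 — Component impedances:
  R1: Z = R = 386 Ω
  R2: Z = R = 32.6 Ω
  C: Z = 1/(jωC) = -j/(ω·C) = 0 - j3183 Ω
Step 3 — Parallel branch: R2 || C = 1/(1/R2 + 1/C) = 32.6 - j0.3338 Ω.
Step 4 — Series with R1: Z_total = R1 + (R2 || C) = 418.6 - j0.3338 Ω = 418.6∠-0.0° Ω.
Step 5 — Power factor: PF = cos(φ) = Re(Z)/|Z| = 418.6/418.6 = 1.
Step 6 — Type: Im(Z) = -0.3338 ⇒ leading (phase φ = -0.0°).

PF = 1 (leading, φ = -0.0°)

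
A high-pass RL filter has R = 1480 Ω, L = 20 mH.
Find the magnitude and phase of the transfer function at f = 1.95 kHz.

Step 1 — Angular frequency: ω = 2π·1950 = 1.225e+04 rad/s.
Step 2 — Transfer function: H(jω) = jωL/(R + jωL).
Step 3 — Numerator jωL = j·245; denominator R + jωL = 1480 + j245.
Step 4 — H = 0.02668 + j0.1612.
Step 5 — Magnitude: |H| = 0.1633 (-15.7 dB); phase: φ = 80.6°.

|H| = 0.1633 (-15.7 dB), φ = 80.6°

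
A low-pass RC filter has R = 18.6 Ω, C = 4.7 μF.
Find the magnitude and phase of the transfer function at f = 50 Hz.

Step 1 — Angular frequency: ω = 2π·50 = 314.2 rad/s.
Step 2 — Transfer function: H(jω) = 1/(1 + jωRC).
Step 3 — Denominator: 1 + jωRC = 1 + j·314.2·18.6·4.7e-06 = 1 + j0.02746.
Step 4 — H = 0.9992 - j0.02744.
Step 5 — Magnitude: |H| = 0.9996 (-0.0 dB); phase: φ = -1.6°.

|H| = 0.9996 (-0.0 dB), φ = -1.6°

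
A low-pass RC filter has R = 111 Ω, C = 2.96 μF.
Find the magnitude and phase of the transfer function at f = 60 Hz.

Step 1 — Angular frequency: ω = 2π·60 = 377 rad/s.
Step 2 — Transfer function: H(jω) = 1/(1 + jωRC).
Step 3 — Denominator: 1 + jωRC = 1 + j·377·111·2.96e-06 = 1 + j0.1239.
Step 4 — H = 0.9849 - j0.122.
Step 5 — Magnitude: |H| = 0.9924 (-0.1 dB); phase: φ = -7.1°.

|H| = 0.9924 (-0.1 dB), φ = -7.1°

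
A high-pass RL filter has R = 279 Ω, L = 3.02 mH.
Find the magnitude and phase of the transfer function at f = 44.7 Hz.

Step 1 — Angular frequency: ω = 2π·44.7 = 280.9 rad/s.
Step 2 — Transfer function: H(jω) = jωL/(R + jωL).
Step 3 — Numerator jωL = j·0.8482; denominator R + jωL = 279 + j0.8482.
Step 4 — H = 9.242e-06 + j0.00304.
Step 5 — Magnitude: |H| = 0.00304 (-50.3 dB); phase: φ = 89.8°.

|H| = 0.00304 (-50.3 dB), φ = 89.8°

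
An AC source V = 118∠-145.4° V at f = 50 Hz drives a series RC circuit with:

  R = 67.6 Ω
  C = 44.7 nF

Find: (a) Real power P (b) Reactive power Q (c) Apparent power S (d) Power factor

Step 1 — Angular frequency: ω = 2π·f = 2π·50 = 314.2 rad/s.
Step 2 — Component impedances:
  R: Z = R = 67.6 Ω
  C: Z = 1/(jωC) = -j/(ω·C) = 0 - j7.121e+04 Ω
Step 3 — Series combination: Z_total = R + C = 67.6 - j7.121e+04 Ω = 7.121e+04∠-89.9° Ω.
Step 4 — Source phasor: V = 118∠-145.4° V = -97.13 - j67.01 V.
Step 5 — Current: I = V / Z = 0.0009397 - j0.001365 A = 0.001657∠-55.5° A.
Step 6 — Complex power: S = V·I* = 0.0001856 - j0.1955 VA.
Step 7 — Real power: P = Re(S) = 0.0001856 W.
Step 8 — Reactive power: Q = Im(S) = -0.1955 VAR.
Step 9 — Apparent power: |S| = 0.1955 VA.
Step 10 — Power factor: PF = P/|S| = 0.0009493 (leading).

(a) P = 0.0001856 W  (b) Q = -0.1955 VAR  (c) S = 0.1955 VA  (d) PF = 0.0009493 (leading)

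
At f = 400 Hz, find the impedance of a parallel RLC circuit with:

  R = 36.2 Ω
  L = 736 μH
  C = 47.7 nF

Step 1 — Angular frequency: ω = 2π·f = 2π·400 = 2513 rad/s.
Step 2 — Component impedances:
  R: Z = R = 36.2 Ω
  L: Z = jωL = j·2513·0.000736 = 0 + j1.85 Ω
  C: Z = 1/(jωC) = -j/(ω·C) = 0 - j8341 Ω
Step 3 — Parallel combination: 1/Z_total = 1/R + 1/L + 1/C; Z_total = 0.09432 + j1.845 Ω = 1.848∠87.1° Ω.

Z = 0.09432 + j1.845 Ω = 1.848∠87.1° Ω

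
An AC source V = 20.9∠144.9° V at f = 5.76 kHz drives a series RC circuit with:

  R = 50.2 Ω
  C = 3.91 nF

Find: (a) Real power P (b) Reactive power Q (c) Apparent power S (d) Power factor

Step 1 — Angular frequency: ω = 2π·f = 2π·5760 = 3.619e+04 rad/s.
Step 2 — Component impedances:
  R: Z = R = 50.2 Ω
  C: Z = 1/(jωC) = -j/(ω·C) = 0 - j7067 Ω
Step 3 — Series combination: Z_total = R + C = 50.2 - j7067 Ω = 7067∠-89.6° Ω.
Step 4 — Source phasor: V = 20.9∠144.9° V = -17.1 + j12.02 V.
Step 5 — Current: I = V / Z = -0.001718 - j0.002407 A = 0.002957∠-125.5° A.
Step 6 — Complex power: S = V·I* = 0.0004391 - j0.06181 VA.
Step 7 — Real power: P = Re(S) = 0.0004391 W.
Step 8 — Reactive power: Q = Im(S) = -0.06181 VAR.
Step 9 — Apparent power: |S| = 0.06181 VA.
Step 10 — Power factor: PF = P/|S| = 0.007103 (leading).

(a) P = 0.0004391 W  (b) Q = -0.06181 VAR  (c) S = 0.06181 VA  (d) PF = 0.007103 (leading)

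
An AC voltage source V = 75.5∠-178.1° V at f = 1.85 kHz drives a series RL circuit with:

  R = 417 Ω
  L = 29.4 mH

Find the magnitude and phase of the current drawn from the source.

Step 1 — Angular frequency: ω = 2π·f = 2π·1850 = 1.162e+04 rad/s.
Step 2 — Component impedances:
  R: Z = R = 417 Ω
  L: Z = jωL = j·1.162e+04·0.0294 = 0 + j341.7 Ω
Step 3 — Series combination: Z_total = R + L = 417 + j341.7 Ω = 539.1∠39.3° Ω.
Step 4 — Source phasor: V = 75.5∠-178.1° V = -75.46 - j2.503 V.
Step 5 — Ohm's law: I = V / Z_total = (-75.46 - j2.503) / (417 + j341.7) = -0.1112 + j0.08512 A.
Step 6 — Convert to polar: |I| = 0.14 A, ∠I = 142.6°.

I = 0.14∠142.6° A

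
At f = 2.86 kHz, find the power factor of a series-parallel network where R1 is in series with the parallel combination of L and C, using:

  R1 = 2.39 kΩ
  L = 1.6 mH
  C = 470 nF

Step 1 — Angular frequency: ω = 2π·f = 2π·2860 = 1.797e+04 rad/s.
Step 2 — Component impedances:
  R1: Z = R = 2390 Ω
  L: Z = jωL = j·1.797e+04·0.0016 = 0 + j28.75 Ω
  C: Z = 1/(jωC) = -j/(ω·C) = 0 - j118.4 Ω
Step 3 — Parallel branch: L || C = 1/(1/L + 1/C) = 0 + j37.97 Ω.
Step 4 — Series with R1: Z_total = R1 + (L || C) = 2390 + j37.97 Ω = 2390∠0.9° Ω.
Step 5 — Power factor: PF = cos(φ) = Re(Z)/|Z| = 2390/2390.3 = 0.9999.
Step 6 — Type: Im(Z) = 37.97 ⇒ lagging (phase φ = 0.9°).

PF = 0.9999 (lagging, φ = 0.9°)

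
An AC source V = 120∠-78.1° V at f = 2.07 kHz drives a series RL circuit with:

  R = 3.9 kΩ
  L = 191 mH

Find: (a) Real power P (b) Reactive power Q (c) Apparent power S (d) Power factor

Step 1 — Angular frequency: ω = 2π·f = 2π·2070 = 1.301e+04 rad/s.
Step 2 — Component impedances:
  R: Z = R = 3900 Ω
  L: Z = jωL = j·1.301e+04·0.191 = 0 + j2484 Ω
Step 3 — Series combination: Z_total = R + L = 3900 + j2484 Ω = 4624∠32.5° Ω.
Step 4 — Source phasor: V = 120∠-78.1° V = 24.74 - j117.4 V.
Step 5 — Current: I = V / Z = -0.009129 - j0.02429 A = 0.02595∠-110.6° A.
Step 6 — Complex power: S = V·I* = 2.627 + j1.673 VA.
Step 7 — Real power: P = Re(S) = 2.627 W.
Step 8 — Reactive power: Q = Im(S) = 1.673 VAR.
Step 9 — Apparent power: |S| = 3.114 VA.
Step 10 — Power factor: PF = P/|S| = 0.8434 (lagging).

(a) P = 2.627 W  (b) Q = 1.673 VAR  (c) S = 3.114 VA  (d) PF = 0.8434 (lagging)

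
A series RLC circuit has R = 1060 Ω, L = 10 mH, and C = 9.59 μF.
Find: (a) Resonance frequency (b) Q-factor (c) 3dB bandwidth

Step 1 — Resonance: ω₀ = 1/√(LC) = 1/√(0.01·9.59e-06) = 3229 rad/s.
Step 2 — f₀ = ω₀/(2π) = 513.9 Hz.
Step 3 — Series Q: Q = ω₀L/R = 3229·0.01/1060 = 0.03046.
Step 4 — Bandwidth: Δω = ω₀/Q = 1.06e+05 rad/s; BW = Δω/(2π) = 1.687e+04 Hz.

(a) f₀ = 513.9 Hz  (b) Q = 0.03046  (c) BW = 1.687e+04 Hz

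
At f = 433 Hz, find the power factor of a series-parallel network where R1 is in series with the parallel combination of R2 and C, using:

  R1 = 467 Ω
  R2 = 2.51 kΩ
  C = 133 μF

Step 1 — Angular frequency: ω = 2π·f = 2π·433 = 2721 rad/s.
Step 2 — Component impedances:
  R1: Z = R = 467 Ω
  R2: Z = R = 2510 Ω
  C: Z = 1/(jωC) = -j/(ω·C) = 0 - j2.764 Ω
Step 3 — Parallel branch: R2 || C = 1/(1/R2 + 1/C) = 0.003043 - j2.764 Ω.
Step 4 — Series with R1: Z_total = R1 + (R2 || C) = 467 - j2.764 Ω = 467∠-0.3° Ω.
Step 5 — Power factor: PF = cos(φ) = Re(Z)/|Z| = 467/467 = 1.
Step 6 — Type: Im(Z) = -2.764 ⇒ leading (phase φ = -0.3°).

PF = 1 (leading, φ = -0.3°)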